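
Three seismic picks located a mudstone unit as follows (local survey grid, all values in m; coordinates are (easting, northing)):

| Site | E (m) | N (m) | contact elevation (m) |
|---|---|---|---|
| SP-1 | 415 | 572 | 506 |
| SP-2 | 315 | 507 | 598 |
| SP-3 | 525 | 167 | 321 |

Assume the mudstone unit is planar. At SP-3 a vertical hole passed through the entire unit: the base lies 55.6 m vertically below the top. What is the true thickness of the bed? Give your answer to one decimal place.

Two edge vectors: SP-1→SP-2 = (-100, -65, 92), SP-1→SP-3 = (110, -405, -185).
Normal n = (SP-1→SP-2) × (SP-1→SP-3) = (49285, -8380, 47650).
So ∂z/∂E = −n_x/n_z = −1.03431 and ∂z/∂N = −n_y/n_z = 0.17587.
|∇z| = √(a²+b²) = 1.04916, so dip δ = arctan(1.04916) = 46.37°.
True thickness = vertical thickness × cos δ = 55.6 × cos 46.37° = 38.4 m.

38.4 m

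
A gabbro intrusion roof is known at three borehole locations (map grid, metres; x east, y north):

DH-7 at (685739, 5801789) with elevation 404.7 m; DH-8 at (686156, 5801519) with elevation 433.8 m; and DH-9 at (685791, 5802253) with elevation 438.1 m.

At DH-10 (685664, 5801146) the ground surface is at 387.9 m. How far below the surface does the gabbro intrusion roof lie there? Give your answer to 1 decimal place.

29.8 m

Two edge vectors: DH-7→DH-8 = (417, -270, 29.1), DH-7→DH-9 = (52, 464, 33.4).
Normal n = (DH-7→DH-8) × (DH-7→DH-9) = (-22520.4, -12414.6, 207528).
So ∂z/∂x = −n_x/n_z = 0.108517405 and ∂z/∂y = −n_y/n_z = 0.059821325.
Intercept c from DH-7: 404.7 − 74414.62 − 347070.71 = −421080.62.
At (685664, 5801146): z_contact = 74406.48 + 347032.24 − 421080.62 = 358.10 m.
Depth below ground = 387.9 − 358.10 = 29.8 m.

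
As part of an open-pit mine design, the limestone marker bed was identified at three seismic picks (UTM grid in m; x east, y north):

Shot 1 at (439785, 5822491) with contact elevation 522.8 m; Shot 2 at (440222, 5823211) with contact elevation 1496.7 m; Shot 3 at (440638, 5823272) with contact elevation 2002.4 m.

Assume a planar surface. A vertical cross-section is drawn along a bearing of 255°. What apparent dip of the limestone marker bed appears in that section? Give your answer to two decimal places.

Let the plane be z = a·x + b·y + c.
Shot 2−Shot 1: 437a + 720b = 973.9;  Shot 3−Shot 1: 853a + 781b = 1479.6.
Solving gives a = 1.11666, b = 0.67489.
Unit vector along 255° is (sin 255°, cos 255°) = (-0.9659, -0.2588).
Slope in that direction = a·(-0.9659) + b·(-0.2588) = −1.25329.
Apparent dip = arctan|1.25329| = 51.41° (true dip is 52.5°, so apparent ≤ true as expected).

51.41°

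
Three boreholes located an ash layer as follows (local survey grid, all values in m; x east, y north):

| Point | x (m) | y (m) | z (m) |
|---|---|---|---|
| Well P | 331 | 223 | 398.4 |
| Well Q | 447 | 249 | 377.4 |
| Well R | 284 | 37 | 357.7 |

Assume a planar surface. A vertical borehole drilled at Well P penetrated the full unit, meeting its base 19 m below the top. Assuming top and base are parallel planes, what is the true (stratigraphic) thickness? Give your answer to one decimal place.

Let the plane be z = a·x + b·y + c.
Well Q−Well P: 116a + 26b = −21;  Well R−Well P: −47a − 186b = −40.7.
Solving gives a = −0.24389, b = 0.28045.
|∇z| = √(a²+b²) = 0.37166, so dip δ = arctan(0.37166) = 20.39°.
True thickness = vertical thickness × cos δ = 19 × cos 20.39° = 17.8 m.

17.8 m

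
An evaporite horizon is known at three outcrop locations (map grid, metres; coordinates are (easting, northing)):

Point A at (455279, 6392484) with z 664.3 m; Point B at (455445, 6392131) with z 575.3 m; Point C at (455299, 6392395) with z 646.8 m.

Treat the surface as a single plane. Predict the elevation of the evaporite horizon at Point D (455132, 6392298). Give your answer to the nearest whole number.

670 m

Two edge vectors: Point A→Point B = (166, -353, -89), Point A→Point C = (20, -89, -17.5).
Normal n = (Point A→Point B) × (Point A→Point C) = (-1743.5, 1125, -7714).
So ∂z/∂E = −n_x/n_z = −0.22601763 and ∂z/∂N = −n_y/n_z = 0.14583873.
Intercept c from Point A: 664.3 + 102901.08 − 932271.78 = −828706.40.
At (455132, 6392298): z = −102867.9 + 932244.7 − 828706.40 = 670.4 m.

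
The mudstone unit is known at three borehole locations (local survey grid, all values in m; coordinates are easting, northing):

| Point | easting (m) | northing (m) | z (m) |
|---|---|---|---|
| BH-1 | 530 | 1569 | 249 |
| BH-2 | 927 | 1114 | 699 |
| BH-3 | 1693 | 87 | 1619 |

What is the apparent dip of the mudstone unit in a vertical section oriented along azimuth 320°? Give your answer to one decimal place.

36.5°

Two edge vectors: BH-1→BH-2 = (397, -455, 450), BH-1→BH-3 = (1163, -1482, 1370).
Normal n = (BH-1→BH-2) × (BH-1→BH-3) = (43550, -20540, -59189).
So ∂z/∂easting = −n_x/n_z = 0.73578 and ∂z/∂northing = −n_y/n_z = −0.34702.
Unit vector along 320° is (sin 320°, cos 320°) = (-0.6428, 0.7660).
Slope in that direction = a·(-0.6428) + b·(0.7660) = −0.73879.
Apparent dip = arctan|0.73879| = 36.5° (true dip is 39.1°, so apparent ≤ true as expected).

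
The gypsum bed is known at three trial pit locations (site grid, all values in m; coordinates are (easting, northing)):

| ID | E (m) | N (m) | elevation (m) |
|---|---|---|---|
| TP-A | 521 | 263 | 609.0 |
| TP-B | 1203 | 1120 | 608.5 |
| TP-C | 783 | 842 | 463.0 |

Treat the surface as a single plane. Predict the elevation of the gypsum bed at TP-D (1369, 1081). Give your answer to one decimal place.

Two edge vectors: TP-A→TP-B = (682, 857, -0.5), TP-A→TP-C = (262, 579, -146).
Normal n = (TP-A→TP-B) × (TP-A→TP-C) = (-124832.5, 99441, 170344).
So ∂z/∂E = −n_x/n_z = 0.732826 and ∂z/∂N = −n_y/n_z = −0.583766.
Intercept c from TP-A: 609 − 381.80 + 153.53 = 380.73.
At (1369, 1081): z = 1003.2 − 631.1 + 380.73 = 752.9 m.

752.9 m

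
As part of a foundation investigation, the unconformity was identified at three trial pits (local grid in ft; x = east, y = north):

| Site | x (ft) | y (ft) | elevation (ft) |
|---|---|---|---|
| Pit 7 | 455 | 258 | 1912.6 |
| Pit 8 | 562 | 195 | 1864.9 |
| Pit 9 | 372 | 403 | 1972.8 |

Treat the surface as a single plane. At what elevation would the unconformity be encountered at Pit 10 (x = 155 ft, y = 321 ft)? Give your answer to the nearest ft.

Two edge vectors: Pit 7→Pit 8 = (107, -63, -47.7), Pit 7→Pit 9 = (-83, 145, 60.2).
Normal n = (Pit 7→Pit 8) × (Pit 7→Pit 9) = (3123.9, -2482.3, 10286).
So ∂z/∂x = −n_x/n_z = −0.30370 and ∂z/∂y = −n_y/n_z = 0.24133.
Intercept c from Pit 7: 1912.6 + 138.19 − 62.26 = 1988.52.
At (155, 321): z = −47.1 + 77.5 + 1988.52 = 2018.9 ft.

2019 ft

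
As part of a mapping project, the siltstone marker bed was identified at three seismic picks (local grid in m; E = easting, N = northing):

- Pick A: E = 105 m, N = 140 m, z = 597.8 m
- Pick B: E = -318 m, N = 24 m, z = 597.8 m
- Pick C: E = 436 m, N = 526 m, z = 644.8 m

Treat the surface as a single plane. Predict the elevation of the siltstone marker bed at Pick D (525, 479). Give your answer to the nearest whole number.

633 m

Let the plane be z = a·E + b·N + c.
Pick B−Pick A: −423a − 116b = 0;  Pick C−Pick A: 331a + 386b = 47.
Solving gives a = −0.04366, b = 0.15920.
Then c = 597.8 − a·105 − b·140 = 580.10.
At (525, 479): z = −22.9 + 76.3 + 580.10 = 633.4 m.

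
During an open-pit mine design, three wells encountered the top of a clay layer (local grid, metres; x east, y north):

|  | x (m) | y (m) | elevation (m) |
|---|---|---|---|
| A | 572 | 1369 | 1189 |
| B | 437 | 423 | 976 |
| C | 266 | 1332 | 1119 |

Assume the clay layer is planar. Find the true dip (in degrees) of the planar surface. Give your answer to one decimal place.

15.8°

Two edge vectors: A→B = (-135, -946, -213), A→C = (-306, -37, -70).
Normal n = (A→B) × (A→C) = (58339, 55728, -284481).
So ∂z/∂x = −n_x/n_z = 0.20507 and ∂z/∂y = −n_y/n_z = 0.19589.
Gradient magnitude |∇z| = √(a² + b²) = √(0.04205 + 0.03837) = 0.28360.
True dip = arctan(0.28360) = 15.8°, dipping toward SW (azimuth ≈ 226°).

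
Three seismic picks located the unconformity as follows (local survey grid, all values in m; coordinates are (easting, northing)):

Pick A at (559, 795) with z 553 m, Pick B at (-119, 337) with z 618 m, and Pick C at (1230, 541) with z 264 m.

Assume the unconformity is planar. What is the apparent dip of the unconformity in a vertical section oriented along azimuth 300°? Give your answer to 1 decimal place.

Two edge vectors: Pick A→Pick B = (-678, -458, 65), Pick A→Pick C = (671, -254, -289).
Normal n = (Pick A→Pick B) × (Pick A→Pick C) = (148872, -152327, 479530).
So ∂z/∂E = −n_x/n_z = −0.31045 and ∂z/∂N = −n_y/n_z = 0.31766.
Unit vector along 300° is (sin 300°, cos 300°) = (-0.8660, 0.5000).
Slope in that direction = a·(-0.8660) + b·(0.5000) = 0.42769.
Apparent dip = arctan|0.42769| = 23.2° (true dip is 23.9°, so apparent ≤ true as expected).

23.2°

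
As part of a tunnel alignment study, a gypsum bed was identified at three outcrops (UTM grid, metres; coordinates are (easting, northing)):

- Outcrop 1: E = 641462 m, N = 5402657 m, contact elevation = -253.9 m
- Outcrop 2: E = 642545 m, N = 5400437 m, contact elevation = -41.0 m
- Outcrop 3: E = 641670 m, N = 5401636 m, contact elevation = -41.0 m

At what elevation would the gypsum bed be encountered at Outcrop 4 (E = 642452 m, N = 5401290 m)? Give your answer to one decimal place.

-250.9 m

Let the plane be z = a·E + b·N + c.
Outcrop 2−Outcrop 1: 1083a − 2220b = 212.9;  Outcrop 3−Outcrop 1: 208a − 1021b = 212.9.
Solving gives a = −0.396387948, b = −0.289273940.
Then c = -253.9 − a·641462 − b·5402657 = 1816861.79.
At (642452, 5401290): z = −254660.2 − 1562452.4 + 1816861.79 = -250.9 m.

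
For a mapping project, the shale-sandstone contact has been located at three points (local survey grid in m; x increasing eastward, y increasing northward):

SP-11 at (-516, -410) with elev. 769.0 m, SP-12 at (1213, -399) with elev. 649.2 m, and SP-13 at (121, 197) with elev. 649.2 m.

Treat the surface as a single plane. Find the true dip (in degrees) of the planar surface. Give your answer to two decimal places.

Two edge vectors: SP-11→SP-12 = (1729, 11, -119.8), SP-11→SP-13 = (637, 607, -119.8).
Normal n = (SP-11→SP-12) × (SP-11→SP-13) = (71400.8, 130821.6, 1042496).
So ∂z/∂x = −n_x/n_z = −0.06849 and ∂z/∂y = −n_y/n_z = −0.12549.
Gradient magnitude |∇z| = √(a² + b²) = √(0.00469 + 0.01575) = 0.14296.
True dip = arctan(0.14296) = 8.14°, dipping toward NNE (azimuth ≈ 029°).

8.14°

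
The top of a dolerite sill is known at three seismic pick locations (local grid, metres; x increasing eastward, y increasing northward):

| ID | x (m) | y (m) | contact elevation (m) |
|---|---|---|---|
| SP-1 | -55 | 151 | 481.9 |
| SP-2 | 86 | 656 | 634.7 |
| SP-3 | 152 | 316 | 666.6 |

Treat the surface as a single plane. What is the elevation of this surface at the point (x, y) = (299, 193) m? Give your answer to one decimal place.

Let the plane be z = a·x + b·y + c.
SP-2−SP-1: 141a + 505b = 152.8;  SP-3−SP-1: 207a + 165b = 184.7.
Solving gives a = 0.83747, b = 0.06874.
Then c = 481.9 − a·-55 − b·151 = 517.58.
At (299, 193): z = 250.4 + 13.3 + 517.58 = 781.3 m.

781.3 m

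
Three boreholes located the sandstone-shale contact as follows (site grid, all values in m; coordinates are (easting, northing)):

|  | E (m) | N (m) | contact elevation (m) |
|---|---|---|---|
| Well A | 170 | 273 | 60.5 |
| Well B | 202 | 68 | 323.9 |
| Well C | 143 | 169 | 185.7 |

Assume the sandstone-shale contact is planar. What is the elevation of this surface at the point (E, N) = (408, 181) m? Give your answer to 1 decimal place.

Two edge vectors: Well A→Well B = (32, -205, 263.4), Well A→Well C = (-27, -104, 125.2).
Normal n = (Well A→Well B) × (Well A→Well C) = (1727.6, -11118.2, -8863).
So ∂z/∂E = −n_x/n_z = 0.19492 and ∂z/∂N = −n_y/n_z = −1.25445.
Intercept c from Well A: 60.5 − 33.14 + 342.47 = 369.83.
At (408, 181): z = 79.5 − 227.1 + 369.83 = 222.3 m.

222.3 m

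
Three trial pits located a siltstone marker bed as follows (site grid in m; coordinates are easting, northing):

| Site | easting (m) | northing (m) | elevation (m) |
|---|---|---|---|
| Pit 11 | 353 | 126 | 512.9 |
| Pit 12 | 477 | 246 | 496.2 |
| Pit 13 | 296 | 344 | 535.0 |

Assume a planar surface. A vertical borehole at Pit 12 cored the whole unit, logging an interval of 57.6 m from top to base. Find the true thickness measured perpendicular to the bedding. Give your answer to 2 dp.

Two edge vectors: Pit 11→Pit 12 = (124, 120, -16.7), Pit 11→Pit 13 = (-57, 218, 22.1).
Normal n = (Pit 11→Pit 12) × (Pit 11→Pit 13) = (6292.6, -1788.5, 33872).
So ∂z/∂easting = −n_x/n_z = −0.18578 and ∂z/∂northing = −n_y/n_z = 0.05280.
|∇z| = √(a²+b²) = 0.19313, so dip δ = arctan(0.19313) = 10.93°.
True thickness = vertical thickness × cos δ = 57.6 × cos 10.93° = 56.55 m.

56.55 m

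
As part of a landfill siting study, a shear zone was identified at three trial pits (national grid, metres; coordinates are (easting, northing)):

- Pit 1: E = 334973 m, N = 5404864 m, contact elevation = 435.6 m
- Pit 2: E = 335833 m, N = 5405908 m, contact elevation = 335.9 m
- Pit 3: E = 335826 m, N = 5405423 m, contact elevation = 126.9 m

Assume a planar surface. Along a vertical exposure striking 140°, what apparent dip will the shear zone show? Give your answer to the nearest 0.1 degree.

Let the plane be z = a·E + b·N + c.
Pit 2−Pit 1: 860a + 1044b = −99.7;  Pit 3−Pit 1: 853a + 559b = −308.7.
Solving gives a = −0.65045, b = 0.44032.
Unit vector along 140° is (sin 140°, cos 140°) = (0.6428, -0.7660).
Slope in that direction = a·(0.6428) + b·(-0.7660) = −0.75540.
Apparent dip = arctan|0.75540| = 37.1° (true dip is 38.1°, so apparent ≤ true as expected).

37.1°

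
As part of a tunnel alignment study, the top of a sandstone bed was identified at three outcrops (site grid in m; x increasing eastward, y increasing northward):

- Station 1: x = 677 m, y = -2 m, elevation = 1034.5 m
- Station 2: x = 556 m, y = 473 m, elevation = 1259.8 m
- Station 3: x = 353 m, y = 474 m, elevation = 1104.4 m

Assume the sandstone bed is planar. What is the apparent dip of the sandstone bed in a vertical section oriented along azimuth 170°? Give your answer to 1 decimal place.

27.8°

Two edge vectors: Station 1→Station 2 = (-121, 475, 225.3), Station 1→Station 3 = (-324, 476, 69.9).
Normal n = (Station 1→Station 2) × (Station 1→Station 3) = (-74040.3, -64539.3, 96304).
So ∂z/∂x = −n_x/n_z = 0.76882 and ∂z/∂y = −n_y/n_z = 0.67016.
Unit vector along 170° is (sin 170°, cos 170°) = (0.1736, -0.9848).
Slope in that direction = a·(0.1736) + b·(-0.9848) = −0.52648.
Apparent dip = arctan|0.52648| = 27.8° (true dip is 45.6°, so apparent ≤ true as expected).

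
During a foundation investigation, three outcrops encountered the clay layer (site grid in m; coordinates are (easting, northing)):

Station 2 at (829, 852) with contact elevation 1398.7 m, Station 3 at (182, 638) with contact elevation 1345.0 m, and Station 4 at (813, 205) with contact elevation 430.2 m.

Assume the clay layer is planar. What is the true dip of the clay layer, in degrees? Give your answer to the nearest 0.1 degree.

Let the plane be z = a·E + b·N + c.
Station 3−Station 2: −647a − 214b = −53.7;  Station 4−Station 2: −16a − 647b = −968.5.
Solving gives a = −0.41551, b = 1.50718.
Gradient magnitude |∇z| = √(a² + b²) = √(0.17265 + 2.27160) = 1.56341.
True dip = arctan(1.56341) = 57.4°, dipping toward SSE (azimuth ≈ 165°).

57.4°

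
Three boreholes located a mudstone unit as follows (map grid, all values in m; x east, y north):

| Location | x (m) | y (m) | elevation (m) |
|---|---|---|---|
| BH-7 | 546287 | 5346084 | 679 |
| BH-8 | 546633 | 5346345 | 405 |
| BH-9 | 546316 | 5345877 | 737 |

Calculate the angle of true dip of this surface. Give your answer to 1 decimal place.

32.3°

Let the plane be z = a·x + b·y + c.
BH-8−BH-7: 346a + 261b = −274;  BH-9−BH-7: 29a − 207b = 58.
Solving gives a = −0.52506, b = −0.35375.
Gradient magnitude |∇z| = √(a² + b²) = √(0.27569 + 0.12514) = 0.63311.
True dip = arctan(0.63311) = 32.3°, dipping toward NE (azimuth ≈ 056°).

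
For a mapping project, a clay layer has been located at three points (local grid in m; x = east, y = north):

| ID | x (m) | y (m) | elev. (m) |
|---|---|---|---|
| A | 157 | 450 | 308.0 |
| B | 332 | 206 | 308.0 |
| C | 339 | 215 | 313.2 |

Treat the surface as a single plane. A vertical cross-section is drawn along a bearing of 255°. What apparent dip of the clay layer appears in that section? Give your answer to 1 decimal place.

Two edge vectors: A→B = (175, -244, 0), A→C = (182, -235, 5.2).
Normal n = (A→B) × (A→C) = (-1268.8, -910, 3283).
So ∂z/∂x = −n_x/n_z = 0.38648 and ∂z/∂y = −n_y/n_z = 0.27719.
Unit vector along 255° is (sin 255°, cos 255°) = (-0.9659, -0.2588).
Slope in that direction = a·(-0.9659) + b·(-0.2588) = −0.44505.
Apparent dip = arctan|0.44505| = 24.0° (true dip is 25.4°, so apparent ≤ true as expected).

24.0°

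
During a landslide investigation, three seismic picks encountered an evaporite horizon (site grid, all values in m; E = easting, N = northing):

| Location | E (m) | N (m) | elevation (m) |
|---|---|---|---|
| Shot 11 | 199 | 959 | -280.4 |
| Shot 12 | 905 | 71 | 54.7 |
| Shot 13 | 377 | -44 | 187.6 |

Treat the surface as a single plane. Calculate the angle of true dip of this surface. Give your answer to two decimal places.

27.16°

Two edge vectors: Shot 11→Shot 12 = (706, -888, 335.1), Shot 11→Shot 13 = (178, -1003, 468).
Normal n = (Shot 11→Shot 12) × (Shot 11→Shot 13) = (-79478.7, -270760.2, -550054).
So ∂z/∂E = −n_x/n_z = −0.14449 and ∂z/∂N = −n_y/n_z = −0.49224.
Gradient magnitude |∇z| = √(a² + b²) = √(0.02088 + 0.24230) = 0.51301.
True dip = arctan(0.51301) = 27.16°, dipping toward NNE (azimuth ≈ 016°).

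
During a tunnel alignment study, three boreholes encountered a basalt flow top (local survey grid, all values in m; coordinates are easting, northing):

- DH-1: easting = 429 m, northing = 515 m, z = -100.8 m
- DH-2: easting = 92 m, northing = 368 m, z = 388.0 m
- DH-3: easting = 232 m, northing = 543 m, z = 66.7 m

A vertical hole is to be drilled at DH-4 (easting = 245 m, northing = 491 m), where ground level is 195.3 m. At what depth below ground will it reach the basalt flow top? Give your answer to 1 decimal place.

Let the plane be z = a·easting + b·northing + c.
DH-2−DH-1: −337a − 147b = 488.8;  DH-3−DH-1: −197a + 28b = 167.5.
Solving gives a = −0.99776, b = −1.03779.
Then c = -100.8 − a·429 − b·515 = 861.70.
At (245, 491): z_contact = −244.45 − 509.56 + 861.70 = 107.69 m.
Depth below ground = 195.3 − 107.69 = 87.6 m.

87.6 m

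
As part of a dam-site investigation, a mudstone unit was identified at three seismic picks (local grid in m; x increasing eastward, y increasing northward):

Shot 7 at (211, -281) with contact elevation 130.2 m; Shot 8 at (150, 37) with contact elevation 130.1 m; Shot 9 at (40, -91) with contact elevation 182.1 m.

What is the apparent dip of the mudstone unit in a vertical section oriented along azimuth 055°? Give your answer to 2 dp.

Two edge vectors: Shot 7→Shot 8 = (-61, 318, -0.1), Shot 7→Shot 9 = (-171, 190, 51.9).
Normal n = (Shot 7→Shot 8) × (Shot 7→Shot 9) = (16523.2, 3183, 42788).
So ∂z/∂x = −n_x/n_z = −0.38616 and ∂z/∂y = −n_y/n_z = −0.07439.
Unit vector along 055° is (sin 55°, cos 55°) = (0.8192, 0.5736).
Slope in that direction = a·(0.8192) + b·(0.5736) = −0.35900.
Apparent dip = arctan|0.35900| = 19.75° (true dip is 21.5°, so apparent ≤ true as expected).

19.75°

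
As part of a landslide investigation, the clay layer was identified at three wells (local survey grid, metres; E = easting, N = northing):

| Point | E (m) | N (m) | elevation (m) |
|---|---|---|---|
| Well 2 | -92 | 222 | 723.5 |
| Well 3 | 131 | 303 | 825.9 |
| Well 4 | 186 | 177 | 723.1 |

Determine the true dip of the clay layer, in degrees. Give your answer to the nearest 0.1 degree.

41.6°

Two edge vectors: Well 2→Well 3 = (223, 81, 102.4), Well 2→Well 4 = (278, -45, -0.4).
Normal n = (Well 2→Well 3) × (Well 2→Well 4) = (4575.6, 28556.4, -32553).
So ∂z/∂E = −n_x/n_z = 0.14056 and ∂z/∂N = −n_y/n_z = 0.87723.
Gradient magnitude |∇z| = √(a² + b²) = √(0.01976 + 0.76953) = 0.88842.
True dip = arctan(0.88842) = 41.6°, dipping toward S (azimuth ≈ 189°).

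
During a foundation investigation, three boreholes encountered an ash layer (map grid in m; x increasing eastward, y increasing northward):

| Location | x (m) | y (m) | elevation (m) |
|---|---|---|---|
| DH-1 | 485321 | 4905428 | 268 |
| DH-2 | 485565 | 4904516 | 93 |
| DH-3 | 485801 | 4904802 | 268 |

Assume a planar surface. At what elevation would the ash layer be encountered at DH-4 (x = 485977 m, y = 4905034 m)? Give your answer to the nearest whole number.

Let the plane be z = a·x + b·y + c.
DH-2−DH-1: 244a − 912b = −175;  DH-3−DH-1: 480a − 626b = 0.
Solving gives a = 0.38436439, b = 0.29472030.
Then c = 268 − a·485321 − b·4905428 = −1632001.30.
At (485977, 4905034): z = 186792.3 + 1445613.1 − 1632001.30 = 404.0 m.

404 m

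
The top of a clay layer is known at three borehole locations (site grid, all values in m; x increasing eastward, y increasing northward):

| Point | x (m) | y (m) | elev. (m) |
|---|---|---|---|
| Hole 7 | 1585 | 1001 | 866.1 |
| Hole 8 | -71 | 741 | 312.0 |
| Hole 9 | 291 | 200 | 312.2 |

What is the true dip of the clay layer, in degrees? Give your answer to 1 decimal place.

Two edge vectors: Hole 7→Hole 8 = (-1656, -260, -554.1), Hole 7→Hole 9 = (-1294, -801, -553.9).
Normal n = (Hole 7→Hole 8) × (Hole 7→Hole 9) = (-299820.1, -200253, 990016).
So ∂z/∂x = −n_x/n_z = 0.30284 and ∂z/∂y = −n_y/n_z = 0.20227.
Gradient magnitude |∇z| = √(a² + b²) = √(0.09171 + 0.04091) = 0.36418.
True dip = arctan(0.36418) = 20.0°, dipping toward WSW (azimuth ≈ 236°).

20.0°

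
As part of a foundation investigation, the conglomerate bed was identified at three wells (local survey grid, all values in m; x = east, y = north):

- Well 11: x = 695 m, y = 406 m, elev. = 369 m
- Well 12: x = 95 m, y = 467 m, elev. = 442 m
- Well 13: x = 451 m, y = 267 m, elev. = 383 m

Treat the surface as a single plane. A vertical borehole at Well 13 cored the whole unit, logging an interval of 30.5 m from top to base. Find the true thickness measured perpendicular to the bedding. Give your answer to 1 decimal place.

Two edge vectors: Well 11→Well 12 = (-600, 61, 73), Well 11→Well 13 = (-244, -139, 14).
Normal n = (Well 11→Well 12) × (Well 11→Well 13) = (11001, -9412, 98284).
So ∂z/∂x = −n_x/n_z = −0.11193 and ∂z/∂y = −n_y/n_z = 0.09576.
|∇z| = √(a²+b²) = 0.14731, so dip δ = arctan(0.14731) = 8.38°.
True thickness = vertical thickness × cos δ = 30.5 × cos 8.38° = 30.2 m.

30.2 m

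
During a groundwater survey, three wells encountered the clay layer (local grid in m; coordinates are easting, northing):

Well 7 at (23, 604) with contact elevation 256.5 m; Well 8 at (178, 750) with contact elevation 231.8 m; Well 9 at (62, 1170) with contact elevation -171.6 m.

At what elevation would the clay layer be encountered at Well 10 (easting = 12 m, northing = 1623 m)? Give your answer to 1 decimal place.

Two edge vectors: Well 7→Well 8 = (155, 146, -24.7), Well 7→Well 9 = (39, 566, -428.1).
Normal n = (Well 7→Well 8) × (Well 7→Well 9) = (-48522.4, 65392.2, 82036).
So ∂z/∂easting = −n_x/n_z = 0.591477 and ∂z/∂northing = −n_y/n_z = −0.797116.
Intercept c from Well 7: 256.5 − 13.60 + 481.46 = 724.35.
At (12, 1623): z = 7.1 − 1293.7 + 724.35 = -562.3 m.

-562.3 m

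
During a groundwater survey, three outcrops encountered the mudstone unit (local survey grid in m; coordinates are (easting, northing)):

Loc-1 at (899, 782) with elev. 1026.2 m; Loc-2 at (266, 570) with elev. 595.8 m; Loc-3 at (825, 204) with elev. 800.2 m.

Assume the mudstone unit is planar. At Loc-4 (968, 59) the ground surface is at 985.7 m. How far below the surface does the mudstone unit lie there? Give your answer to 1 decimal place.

149.5 m

Two edge vectors: Loc-1→Loc-2 = (-633, -212, -430.4), Loc-1→Loc-3 = (-74, -578, -226).
Normal n = (Loc-1→Loc-2) × (Loc-1→Loc-3) = (-200859.2, -111208.4, 350186).
So ∂z/∂E = −n_x/n_z = 0.57358 and ∂z/∂N = −n_y/n_z = 0.31757.
Intercept c from Loc-1: 1026.2 − 515.65 − 248.34 = 262.21.
At (968, 59): z_contact = 555.22 + 18.74 + 262.21 = 836.17 m.
Depth below ground = 985.7 − 836.17 = 149.5 m.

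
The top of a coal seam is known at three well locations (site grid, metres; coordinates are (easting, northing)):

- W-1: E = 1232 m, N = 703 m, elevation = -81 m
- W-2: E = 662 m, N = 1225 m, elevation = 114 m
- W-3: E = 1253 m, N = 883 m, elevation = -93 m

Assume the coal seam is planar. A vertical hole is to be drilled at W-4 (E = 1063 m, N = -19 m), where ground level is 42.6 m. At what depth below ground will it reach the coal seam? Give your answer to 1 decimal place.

Two edge vectors: W-1→W-2 = (-570, 522, 195), W-1→W-3 = (21, 180, -12).
Normal n = (W-1→W-2) × (W-1→W-3) = (-41364, -2745, -113562).
So ∂z/∂E = −n_x/n_z = −0.364242 and ∂z/∂N = −n_y/n_z = −0.024172.
Intercept c from W-1: -81 + 448.75 + 16.99 = 384.74.
At (1063, -19): z_contact = −387.19 + 0.46 + 384.74 = -1.99 m.
Depth below ground = 42.6 − (-1.99) = 44.6 m.

44.6 m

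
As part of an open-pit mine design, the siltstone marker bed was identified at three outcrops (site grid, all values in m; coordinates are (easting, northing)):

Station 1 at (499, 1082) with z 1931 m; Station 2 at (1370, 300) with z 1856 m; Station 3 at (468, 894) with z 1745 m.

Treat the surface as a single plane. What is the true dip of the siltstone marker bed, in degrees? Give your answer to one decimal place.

48.2°

Let the plane be z = a·E + b·N + c.
Station 2−Station 1: 871a − 782b = −75;  Station 3−Station 1: −31a − 188b = −186.
Solving gives a = 0.69872, b = 0.87415.
Gradient magnitude |∇z| = √(a² + b²) = √(0.48821 + 0.76413) = 1.11908.
True dip = arctan(1.11908) = 48.2°, dipping toward SW (azimuth ≈ 219°).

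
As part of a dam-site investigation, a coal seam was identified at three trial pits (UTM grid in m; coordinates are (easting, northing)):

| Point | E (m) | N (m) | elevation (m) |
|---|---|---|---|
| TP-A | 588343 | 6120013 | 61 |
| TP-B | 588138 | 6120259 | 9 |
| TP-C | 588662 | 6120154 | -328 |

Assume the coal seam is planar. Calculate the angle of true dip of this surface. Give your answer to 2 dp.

50.60°

Let the plane be z = a·E + b·N + c.
TP-B−TP-A: −205a + 246b = −52;  TP-C−TP-A: 319a + 141b = −389.
Solving gives a = −0.82290, b = −0.89713.
Gradient magnitude |∇z| = √(a² + b²) = √(0.67716 + 0.80484) = 1.21738.
True dip = arctan(1.21738) = 50.60°, dipping toward NE (azimuth ≈ 043°).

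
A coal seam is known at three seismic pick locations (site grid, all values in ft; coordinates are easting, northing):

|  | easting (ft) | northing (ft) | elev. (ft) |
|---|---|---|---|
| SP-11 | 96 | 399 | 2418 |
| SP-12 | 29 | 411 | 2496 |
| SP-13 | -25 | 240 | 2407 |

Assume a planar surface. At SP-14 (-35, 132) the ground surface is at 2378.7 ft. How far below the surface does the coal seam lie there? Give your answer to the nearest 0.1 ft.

52.3 ft

Let the plane be z = a·easting + b·northing + c.
SP-12−SP-11: −67a + 12b = 78;  SP-13−SP-11: −121a − 159b = −11.
Solving gives a = −1.01363, b = 0.84056.
Then c = 2418 − a·96 − b·399 = 2179.92.
At (-35, 132): z_contact = 35.48 + 110.95 + 2179.92 = 2326.36 ft.
Depth below ground = 2378.7 − 2326.36 = 52.3 ft.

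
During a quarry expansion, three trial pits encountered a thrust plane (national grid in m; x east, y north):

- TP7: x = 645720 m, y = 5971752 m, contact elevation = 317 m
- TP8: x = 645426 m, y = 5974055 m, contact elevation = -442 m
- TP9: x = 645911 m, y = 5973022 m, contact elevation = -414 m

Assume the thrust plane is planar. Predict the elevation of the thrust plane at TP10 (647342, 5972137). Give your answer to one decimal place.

Let the plane be z = a·x + b·y + c.
TP8−TP7: −294a + 2303b = −759;  TP9−TP7: 191a + 1270b = −731.
Solving gives a = −0.884795998, b = −0.442522807.
Then c = 317 − a·645720 − b·5971752 = 3214283.93.
At (647342, 5972137): z = −572765.6 − 2642806.8 + 3214283.93 = -1288.5 m.

-1288.5 m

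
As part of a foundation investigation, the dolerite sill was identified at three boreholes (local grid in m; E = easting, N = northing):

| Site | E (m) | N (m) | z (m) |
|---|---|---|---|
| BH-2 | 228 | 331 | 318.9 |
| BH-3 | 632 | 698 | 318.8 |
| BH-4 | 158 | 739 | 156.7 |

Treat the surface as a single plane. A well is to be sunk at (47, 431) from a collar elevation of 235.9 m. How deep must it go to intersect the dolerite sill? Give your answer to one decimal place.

7.9 m

Two edge vectors: BH-2→BH-3 = (404, 367, -0.1), BH-2→BH-4 = (-70, 408, -162.2).
Normal n = (BH-2→BH-3) × (BH-2→BH-4) = (-59486.6, 65535.8, 190522).
So ∂z/∂E = −n_x/n_z = 0.31223 and ∂z/∂N = −n_y/n_z = −0.34398.
Intercept c from BH-2: 318.9 − 71.19 + 113.86 = 361.57.
At (47, 431): z_contact = 14.67 − 148.26 + 361.57 = 227.99 m.
Depth below ground = 235.9 − 227.99 = 7.9 m.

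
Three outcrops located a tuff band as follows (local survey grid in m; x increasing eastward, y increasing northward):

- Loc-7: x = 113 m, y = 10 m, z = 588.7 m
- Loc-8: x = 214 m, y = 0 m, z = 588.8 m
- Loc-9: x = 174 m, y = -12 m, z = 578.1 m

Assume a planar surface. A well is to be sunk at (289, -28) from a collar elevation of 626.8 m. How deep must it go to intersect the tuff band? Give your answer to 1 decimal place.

51.7 m

Let the plane be z = a·x + b·y + c.
Loc-8−Loc-7: 101a − 10b = 0.1;  Loc-9−Loc-7: 61a − 22b = −10.6.
Solving gives a = 0.06712, b = 0.66793.
Then c = 588.7 − a·113 − b·10 = 574.44.
At (289, -28): z_contact = 19.40 − 18.70 + 574.44 = 575.13 m.
Depth below ground = 626.8 − 575.13 = 51.7 m.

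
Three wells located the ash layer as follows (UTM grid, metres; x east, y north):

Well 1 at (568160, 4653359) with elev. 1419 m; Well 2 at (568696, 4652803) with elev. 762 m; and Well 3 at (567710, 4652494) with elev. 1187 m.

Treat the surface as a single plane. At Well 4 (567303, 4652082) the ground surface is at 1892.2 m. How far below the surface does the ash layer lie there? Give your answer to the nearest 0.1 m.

697.1 m

Let the plane be z = a·x + b·y + c.
Well 2−Well 1: 536a − 556b = −657;  Well 3−Well 1: −450a − 865b = −232.
Solving gives a = −0.615422223, b = 0.588369943.
Then c = 1419 − a·568160 − b·4653359 = −2386819.28.
At (567303, 4652082): z_contact = −349130.87 + 2737145.22 − 2386819.28 = 1195.07 m.
Depth below ground = 1892.2 − 1195.07 = 697.1 m.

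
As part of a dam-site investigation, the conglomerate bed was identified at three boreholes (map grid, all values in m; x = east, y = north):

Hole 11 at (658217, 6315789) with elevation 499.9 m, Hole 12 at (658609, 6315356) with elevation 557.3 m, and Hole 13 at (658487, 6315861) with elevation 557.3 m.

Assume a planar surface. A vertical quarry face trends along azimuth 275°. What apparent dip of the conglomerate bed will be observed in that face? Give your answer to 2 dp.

Two edge vectors: Hole 11→Hole 12 = (392, -433, 57.4), Hole 11→Hole 13 = (270, 72, 57.4).
Normal n = (Hole 11→Hole 12) × (Hole 11→Hole 13) = (-28987, -7002.8, 145134).
So ∂z/∂x = −n_x/n_z = 0.19973 and ∂z/∂y = −n_y/n_z = 0.04825.
Unit vector along 275° is (sin 275°, cos 275°) = (-0.9962, 0.0872).
Slope in that direction = a·(-0.9962) + b·(0.0872) = −0.19476.
Apparent dip = arctan|0.19476| = 11.02° (true dip is 11.6°, so apparent ≤ true as expected).

11.02°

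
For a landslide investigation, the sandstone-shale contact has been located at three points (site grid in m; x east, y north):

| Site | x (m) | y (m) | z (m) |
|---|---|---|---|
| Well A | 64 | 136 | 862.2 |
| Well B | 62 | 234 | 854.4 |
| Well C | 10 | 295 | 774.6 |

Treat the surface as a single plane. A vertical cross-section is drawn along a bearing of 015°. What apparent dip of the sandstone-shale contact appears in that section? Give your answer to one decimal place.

18.5°

Two edge vectors: Well A→Well B = (-2, 98, -7.8), Well A→Well C = (-54, 159, -87.6).
Normal n = (Well A→Well B) × (Well A→Well C) = (-7344.6, 246, 4974).
So ∂z/∂x = −n_x/n_z = 1.47660 and ∂z/∂y = −n_y/n_z = −0.04946.
Unit vector along 015° is (sin 15°, cos 15°) = (0.2588, 0.9659).
Slope in that direction = a·(0.2588) + b·(0.9659) = 0.33440.
Apparent dip = arctan|0.33440| = 18.5° (true dip is 55.9°, so apparent ≤ true as expected).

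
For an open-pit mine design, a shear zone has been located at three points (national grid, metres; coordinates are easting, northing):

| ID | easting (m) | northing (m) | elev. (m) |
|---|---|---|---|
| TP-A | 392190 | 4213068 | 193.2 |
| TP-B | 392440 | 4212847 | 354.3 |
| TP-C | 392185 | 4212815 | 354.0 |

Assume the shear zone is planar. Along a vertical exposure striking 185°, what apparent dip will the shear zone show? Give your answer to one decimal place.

32.1°

Two edge vectors: TP-A→TP-B = (250, -221, 161.1), TP-A→TP-C = (-5, -253, 160.8).
Normal n = (TP-A→TP-B) × (TP-A→TP-C) = (5221.5, -41005.5, -64355).
So ∂z/∂easting = −n_x/n_z = 0.08114 and ∂z/∂northing = −n_y/n_z = −0.63718.
Unit vector along 185° is (sin 185°, cos 185°) = (-0.0872, -0.9962).
Slope in that direction = a·(-0.0872) + b·(-0.9962) = 0.62768.
Apparent dip = arctan|0.62768| = 32.1° (true dip is 32.7°, so apparent ≤ true as expected).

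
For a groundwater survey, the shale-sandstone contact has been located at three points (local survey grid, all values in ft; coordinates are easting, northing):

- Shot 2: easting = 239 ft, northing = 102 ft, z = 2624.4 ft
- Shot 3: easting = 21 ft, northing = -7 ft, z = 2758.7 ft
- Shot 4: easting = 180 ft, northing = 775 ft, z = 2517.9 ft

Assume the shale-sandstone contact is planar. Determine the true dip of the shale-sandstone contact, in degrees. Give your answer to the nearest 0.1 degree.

28.9°

Let the plane be z = a·easting + b·northing + c.
Shot 3−Shot 2: −218a − 109b = 134.3;  Shot 4−Shot 2: −59a + 673b = −106.5.
Solving gives a = −0.51438, b = −0.20334.
Gradient magnitude |∇z| = √(a² + b²) = √(0.26459 + 0.04135) = 0.55312.
True dip = arctan(0.55312) = 28.9°, dipping toward ENE (azimuth ≈ 068°).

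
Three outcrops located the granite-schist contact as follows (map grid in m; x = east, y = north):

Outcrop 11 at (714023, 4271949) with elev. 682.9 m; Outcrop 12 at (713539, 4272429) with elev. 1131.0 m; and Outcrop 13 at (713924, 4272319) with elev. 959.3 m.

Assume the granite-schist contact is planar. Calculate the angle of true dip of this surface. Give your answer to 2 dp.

35.93°

Two edge vectors: Outcrop 11→Outcrop 12 = (-484, 480, 448.1), Outcrop 11→Outcrop 13 = (-99, 370, 276.4).
Normal n = (Outcrop 11→Outcrop 12) × (Outcrop 11→Outcrop 13) = (-33125, 89415.7, -131560).
So ∂z/∂x = −n_x/n_z = −0.25179 and ∂z/∂y = −n_y/n_z = 0.67966.
Gradient magnitude |∇z| = √(a² + b²) = √(0.06340 + 0.46193) = 0.72480.
True dip = arctan(0.72480) = 35.93°, dipping toward SSE (azimuth ≈ 160°).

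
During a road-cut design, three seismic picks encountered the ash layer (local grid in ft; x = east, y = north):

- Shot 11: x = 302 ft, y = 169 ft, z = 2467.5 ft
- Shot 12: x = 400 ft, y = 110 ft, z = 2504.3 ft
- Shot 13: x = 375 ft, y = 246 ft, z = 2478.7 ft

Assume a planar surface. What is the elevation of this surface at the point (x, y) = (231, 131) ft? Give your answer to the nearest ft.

2452 ft

Two edge vectors: Shot 11→Shot 12 = (98, -59, 36.8), Shot 11→Shot 13 = (73, 77, 11.2).
Normal n = (Shot 11→Shot 12) × (Shot 11→Shot 13) = (-3494.4, 1588.8, 11853).
So ∂z/∂x = −n_x/n_z = 0.29481 and ∂z/∂y = −n_y/n_z = −0.13404.
Intercept c from Shot 11: 2467.5 − 89.03 + 22.65 = 2401.12.
At (231, 131): z = 68.1 − 17.6 + 2401.12 = 2451.7 ft.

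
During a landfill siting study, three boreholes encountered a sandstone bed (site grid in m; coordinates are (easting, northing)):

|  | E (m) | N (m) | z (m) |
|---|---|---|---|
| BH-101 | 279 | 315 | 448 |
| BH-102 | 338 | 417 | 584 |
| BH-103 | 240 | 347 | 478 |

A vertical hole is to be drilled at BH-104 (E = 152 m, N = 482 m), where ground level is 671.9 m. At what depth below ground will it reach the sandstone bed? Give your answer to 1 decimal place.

Let the plane be z = a·E + b·N + c.
BH-102−BH-101: 59a + 102b = 136;  BH-103−BH-101: −39a + 32b = 30.
Solving gives a = 0.22025, b = 1.20593.
Then c = 448 − a·279 − b·315 = 6.68.
At (152, 482): z_contact = 33.48 + 581.26 + 6.68 = 621.42 m.
Depth below ground = 671.9 − 621.42 = 50.5 m.

50.5 m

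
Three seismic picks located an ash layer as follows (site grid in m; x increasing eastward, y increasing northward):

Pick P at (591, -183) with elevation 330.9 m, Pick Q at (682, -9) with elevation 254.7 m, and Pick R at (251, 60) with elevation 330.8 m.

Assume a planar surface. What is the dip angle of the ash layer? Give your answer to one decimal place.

Let the plane be z = a·x + b·y + c.
Pick Q−Pick P: 91a + 174b = −76.2;  Pick R−Pick P: −340a + 243b = −0.1.
Solving gives a = −0.22762, b = −0.31889.
Gradient magnitude |∇z| = √(a² + b²) = √(0.05181 + 0.10169) = 0.39179.
True dip = arctan(0.39179) = 21.4°, dipping toward NE (azimuth ≈ 036°).

21.4°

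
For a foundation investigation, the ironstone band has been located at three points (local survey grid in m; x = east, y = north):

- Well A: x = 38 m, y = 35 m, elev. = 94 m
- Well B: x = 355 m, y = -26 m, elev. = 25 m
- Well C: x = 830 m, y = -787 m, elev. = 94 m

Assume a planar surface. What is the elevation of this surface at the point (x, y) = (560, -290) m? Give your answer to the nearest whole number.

38 m

Let the plane be z = a·x + b·y + c.
Well B−Well A: 317a − 61b = −69;  Well C−Well A: 792a − 822b = 0.
Solving gives a = −0.26721, b = −0.25746.
Then c = 94 − a·38 − b·35 = 113.16.
At (560, -290): z = −149.6 + 74.7 + 113.16 = 38.2 m.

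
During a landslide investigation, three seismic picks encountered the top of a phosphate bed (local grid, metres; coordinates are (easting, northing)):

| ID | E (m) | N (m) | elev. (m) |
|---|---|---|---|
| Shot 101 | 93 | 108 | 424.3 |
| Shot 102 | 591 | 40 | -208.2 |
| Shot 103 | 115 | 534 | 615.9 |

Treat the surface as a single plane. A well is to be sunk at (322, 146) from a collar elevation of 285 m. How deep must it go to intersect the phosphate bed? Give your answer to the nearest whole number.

116 m

Two edge vectors: Shot 101→Shot 102 = (498, -68, -632.5), Shot 101→Shot 103 = (22, 426, 191.6).
Normal n = (Shot 101→Shot 102) × (Shot 101→Shot 103) = (256416.2, -109331.8, 213644).
So ∂z/∂E = −n_x/n_z = −1.20020 and ∂z/∂N = −n_y/n_z = 0.51175.
Intercept c from Shot 101: 424.3 + 111.62 − 55.27 = 480.65.
At (322, 146): z_contact = −386.5 + 74.7 + 480.65 = 168.9 m.
Depth below ground = 285 − 168.9 = 116 m.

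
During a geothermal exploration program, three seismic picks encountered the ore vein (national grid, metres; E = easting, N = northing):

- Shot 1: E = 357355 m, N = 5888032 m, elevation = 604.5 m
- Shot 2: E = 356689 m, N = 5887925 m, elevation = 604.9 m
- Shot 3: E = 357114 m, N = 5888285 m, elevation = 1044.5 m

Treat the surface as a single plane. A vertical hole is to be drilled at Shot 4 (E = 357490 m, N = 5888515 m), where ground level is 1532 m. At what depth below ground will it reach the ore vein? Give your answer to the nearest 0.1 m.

Let the plane be z = a·E + b·N + c.
Shot 2−Shot 1: −666a − 107b = 0.4;  Shot 3−Shot 1: −241a + 253b = 440.
Solving gives a = −0.242845305, b = 1.507803485.
Then c = 604.5 − a·357355 − b·5888032 = −8790608.68.
At (357490, 5888515): z_contact = −86814.77 + 8878723.44 − 8790608.68 = 1299.98 m.
Depth below ground = 1532 − 1299.98 = 232.0 m.

232.0 m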